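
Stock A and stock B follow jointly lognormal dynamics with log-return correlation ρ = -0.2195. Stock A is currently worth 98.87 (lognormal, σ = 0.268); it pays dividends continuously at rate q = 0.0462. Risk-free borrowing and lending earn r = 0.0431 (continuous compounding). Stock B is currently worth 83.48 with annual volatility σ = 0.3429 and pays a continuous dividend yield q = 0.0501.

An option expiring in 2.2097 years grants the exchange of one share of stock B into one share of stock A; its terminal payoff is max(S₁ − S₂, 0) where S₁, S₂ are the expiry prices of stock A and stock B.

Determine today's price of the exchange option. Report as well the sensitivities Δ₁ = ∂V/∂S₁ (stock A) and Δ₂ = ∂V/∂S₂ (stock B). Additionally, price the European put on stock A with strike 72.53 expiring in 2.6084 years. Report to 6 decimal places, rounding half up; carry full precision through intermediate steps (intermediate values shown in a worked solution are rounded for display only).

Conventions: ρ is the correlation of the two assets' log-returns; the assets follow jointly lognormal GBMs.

σ_eff = √(σ₁² + σ₂² − 2ρσ₁σ₂) = √(0.268² + 0.3429² − 2·-0.2195·0.268·0.3429) = 0.479320
d₁ = (ln(S₁/S₂) + (q₂ − q₁ + σ_eff²/2)T) / (σ_eff√T) = (ln(98.87/83.48) + (0.0501 − 0.0462 + 0.114874)·2.2097) / 0.712511 = 0.605819
d₂ = d₁ − σ_eff√T = 0.605819 − 0.712511 = -0.106693
N(d₁) = 0.727682,  N(d₂) = 0.457516
V = S₁·e^{−q₁T}·N(d₁) − S₂·e^{−q₂T}·N(d₂) = 64.963608 − 34.190870 = 30.772738
Δ₁ = e^{−q₁T}·N(d₁) = 0.657061;  Δ₂ = −e^{−q₂T}·N(d₂) = -0.409570
[vanilla: stock A put K=72.53]
σ√T = 0.268·√2.6084 = 0.432835
d₁ = (ln(S/K) + (r−q+σ²/2)T) / (σ√T) = (ln(98.87/72.53) + (0.0431−0.0462+0.268²/2)·2.6084) / 0.432835 = (0.309806 + 0.085587) / 0.432835 = 0.913496
d₂ = d₁ − σ√T = 0.913496 − 0.432835 = 0.480661
e^{−rT} = 0.893667
e^{−qT} = 0.886470
N(−d₁) = 0.180491,  N(−d₂) = 0.315379
price = K·e^{−rT}·N(−d₂) − S·e^{−qT}·N(−d₁) = 20.442113 − 15.819183 = 4.622930

exchange price = 30.772738
Δ1 = 0.657061
Δ2 = -0.409570
price(stock A put K=72.53) = 4.622930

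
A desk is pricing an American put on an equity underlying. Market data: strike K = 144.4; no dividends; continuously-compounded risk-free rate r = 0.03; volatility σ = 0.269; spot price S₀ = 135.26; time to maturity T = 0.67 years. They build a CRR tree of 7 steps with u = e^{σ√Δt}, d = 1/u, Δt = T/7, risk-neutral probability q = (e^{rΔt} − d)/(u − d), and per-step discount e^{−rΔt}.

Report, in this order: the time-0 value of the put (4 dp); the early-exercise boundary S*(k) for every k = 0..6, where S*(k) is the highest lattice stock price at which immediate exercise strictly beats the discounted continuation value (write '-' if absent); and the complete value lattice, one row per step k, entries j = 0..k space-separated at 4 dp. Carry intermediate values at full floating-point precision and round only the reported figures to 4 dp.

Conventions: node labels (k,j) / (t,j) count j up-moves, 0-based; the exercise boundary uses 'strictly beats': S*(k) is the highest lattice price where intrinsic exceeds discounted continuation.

price = 15.8085
boundary = - - - 105.3756 114.5205 105.3756 114.5205
tree:
15.8085
22.2198 9.3974
30.0863 14.3699 4.4084
39.0244 21.1951 7.5306 1.2673
47.4390 29.8795 12.5098 2.5241 0.0000
55.1817 39.0244 19.9588 5.0271 0.0000 0.0000
62.3061 47.4390 29.8795 10.0122 0.0000 0.0000 0.0000
68.8616 55.1817 39.0244 19.9410 0.0000 0.0000 0.0000 0.0000

params: Δt=0.09571 u=1.08678 d=0.92015 q=0.49646 e^(-rΔt)=0.99713
t_7 payoffs: 68.8616 55.1817 39.0244 19.9410 0.0000 0.0000 0.0000 0.0000
t_6: node(6,0) S=82.0939 payoff=62.3061 vs cont=61.8920 → 62.3061 [stop]  node(6,1) S=96.9610 payoff=47.4390 vs cont=47.0250 → 47.4390 [stop]  node(6,2) S=114.5205 payoff=29.8795 vs cont=29.4655 → 29.8795 [stop]  node(6,3) S=135.2600 payoff=9.1400 vs cont=10.0122 → 10.0122 [wait]  node(6,4) S=159.7554 payoff=0.0000 vs cont=0.0000 → 0.0000 [wait]  node(6,5) S=188.6869 payoff=0.0000 vs cont=0.0000 → 0.0000 [wait]  node(6,6) S=222.8578 payoff=0.0000 vs cont=0.0000 → 0.0000 [wait]  ⇒ S*(6)=114.5205
t_5: node(5,0) S=89.2183 payoff=55.1817 vs cont=54.7676 → 55.1817 [stop]  node(5,1) S=105.3756 payoff=39.0244 vs cont=38.6103 → 39.0244 [stop]  node(5,2) S=124.4590 payoff=19.9410 vs cont=19.9588 → 19.9588 [wait]  node(5,3) S=146.9983 payoff=0.0000 vs cont=5.0271 → 5.0271 [wait]  node(5,4) S=173.6195 payoff=0.0000 vs cont=0.0000 → 0.0000 [wait]  node(5,5) S=205.0618 payoff=0.0000 vs cont=0.0000 → 0.0000 [wait]  ⇒ S*(5)=105.3756
t_4: node(4,0) S=96.9610 payoff=47.4390 vs cont=47.0250 → 47.4390 [stop]  node(4,1) S=114.5205 payoff=29.8795 vs cont=29.4742 → 29.8795 [stop]  node(4,2) S=135.2600 payoff=9.1400 vs cont=12.5098 → 12.5098 [wait]  node(4,3) S=159.7554 payoff=0.0000 vs cont=2.5241 → 2.5241 [wait]  node(4,4) S=188.6869 payoff=0.0000 vs cont=0.0000 → 0.0000 [wait]  ⇒ S*(4)=114.5205
t_3: node(3,0) S=105.3756 payoff=39.0244 vs cont=38.6103 → 39.0244 [stop]  node(3,1) S=124.4590 payoff=19.9410 vs cont=21.1951 → 21.1951 [wait]  node(3,2) S=146.9983 payoff=0.0000 vs cont=7.5306 → 7.5306 [wait]  node(3,3) S=173.6195 payoff=0.0000 vs cont=1.2673 → 1.2673 [wait]  ⇒ S*(3)=105.3756
t_2: node(2,0) S=114.5205 payoff=29.8795 vs cont=30.0863 → 30.0863 [wait]  node(2,1) S=135.2600 payoff=9.1400 vs cont=14.3699 → 14.3699 [wait]  node(2,2) S=159.7554 payoff=0.0000 vs cont=4.4084 → 4.4084 [wait]  ⇒ S*(2)=-
t_1: node(1,0) S=124.4590 payoff=19.9410 vs cont=22.2198 → 22.2198 [wait]  node(1,1) S=146.9983 payoff=0.0000 vs cont=9.3974 → 9.3974 [wait]  ⇒ S*(1)=-
t_0: node(0,0) S=135.2600 payoff=9.1400 vs cont=15.8085 → 15.8085 [wait]  ⇒ S*(0)=-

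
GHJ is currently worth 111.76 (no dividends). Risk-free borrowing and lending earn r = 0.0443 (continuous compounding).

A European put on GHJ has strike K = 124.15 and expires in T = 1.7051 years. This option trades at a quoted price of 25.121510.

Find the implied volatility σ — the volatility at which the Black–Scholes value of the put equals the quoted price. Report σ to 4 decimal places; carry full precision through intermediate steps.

At σ = 0.4006 the Black–Scholes value reproduces the quote:
σ√T = 0.4006·√1.7051 = 0.523101
d₁ = (ln(S/K) + (r+σ²/2)T) / (σ√T) = (ln(111.76/124.15) + (0.0443+0.4006²/2)·1.7051) / 0.523101 = (-0.105137 + 0.212353) / 0.523101 = 0.204963
d₂ = d₁ − σ√T = 0.204963 − 0.523101 = -0.318138
e^{−rT} = 0.927246
N(−d₁) = 0.418800,  N(−d₂) = 0.624810
V = K·e^{−rT}·N(−d₂) − S·N(−d₁) = 71.926636 − 46.805126 = 25.121510 (equal to the quote); since ∂V/∂σ > 0 for all σ, the implied volatility is unique

sigma = 0.4006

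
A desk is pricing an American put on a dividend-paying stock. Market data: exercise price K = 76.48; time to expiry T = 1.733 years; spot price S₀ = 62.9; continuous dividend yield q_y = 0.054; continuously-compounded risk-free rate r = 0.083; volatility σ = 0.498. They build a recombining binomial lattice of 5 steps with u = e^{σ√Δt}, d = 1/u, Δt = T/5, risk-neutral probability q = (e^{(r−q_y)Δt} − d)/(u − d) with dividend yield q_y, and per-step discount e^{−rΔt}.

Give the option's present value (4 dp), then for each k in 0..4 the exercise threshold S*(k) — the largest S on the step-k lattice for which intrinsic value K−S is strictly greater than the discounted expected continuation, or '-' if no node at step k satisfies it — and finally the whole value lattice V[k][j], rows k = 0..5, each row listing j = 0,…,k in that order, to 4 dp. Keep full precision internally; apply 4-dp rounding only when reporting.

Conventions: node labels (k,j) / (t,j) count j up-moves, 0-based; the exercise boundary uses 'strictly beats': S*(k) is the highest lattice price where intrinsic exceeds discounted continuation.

params: Δt=0.34660 u=1.34069 d=0.74588 q=0.44421 e^(-rΔt)=0.97164
t_5 payoffs: 61.9587 50.3786 29.5639 0.0000 0.0000 0.0000
t_4: node(4,0) S=19.4686 payoff=57.0114 vs cont=55.2036 → 57.0114 [stop]  node(4,1) S=34.9939 payoff=41.4861 vs cont=39.9662 → 41.4861 [stop]  node(4,2) S=62.9000 payoff=13.5800 vs cont=15.9655 → 15.9655 [wait]  node(4,3) S=113.0600 payoff=0.0000 vs cont=0.0000 → 0.0000 [wait]  node(4,4) S=203.2204 payoff=0.0000 vs cont=0.0000 → 0.0000 [wait]  ⇒ S*(4)=34.9939
t_3: node(3,0) S=26.1014 payoff=50.3786 vs cont=48.6938 → 50.3786 [stop]  node(3,1) S=46.9161 payoff=29.5639 vs cont=29.2947 → 29.5639 [stop]  node(3,2) S=84.3296 payoff=0.0000 vs cont=8.6218 → 8.6218 [wait]  node(3,3) S=151.5787 payoff=0.0000 vs cont=0.0000 → 0.0000 [wait]  ⇒ S*(3)=46.9161
t_2: node(2,0) S=34.9939 payoff=41.4861 vs cont=39.9662 → 41.4861 [stop]  node(2,1) S=62.9000 payoff=13.5800 vs cont=19.6867 → 19.6867 [wait]  node(2,2) S=113.0600 payoff=0.0000 vs cont=4.6561 → 4.6561 [wait]  ⇒ S*(2)=34.9939
t_1: node(1,0) S=46.9161 payoff=29.5639 vs cont=30.9008 → 30.9008 [wait]  node(1,1) S=84.3296 payoff=0.0000 vs cont=12.6411 → 12.6411 [wait]  ⇒ S*(1)=-
t_0: node(0,0) S=62.9000 payoff=13.5800 vs cont=22.1434 → 22.1434 [wait]  ⇒ S*(0)=-

price = 22.1434
boundary = - - 34.9939 46.9161 34.9939
tree:
22.1434
30.9008 12.6411
41.4861 19.6867 4.6561
50.3786 29.5639 8.6218 0.0000
57.0114 41.4861 15.9655 0.0000 0.0000
61.9587 50.3786 29.5639 0.0000 0.0000 0.0000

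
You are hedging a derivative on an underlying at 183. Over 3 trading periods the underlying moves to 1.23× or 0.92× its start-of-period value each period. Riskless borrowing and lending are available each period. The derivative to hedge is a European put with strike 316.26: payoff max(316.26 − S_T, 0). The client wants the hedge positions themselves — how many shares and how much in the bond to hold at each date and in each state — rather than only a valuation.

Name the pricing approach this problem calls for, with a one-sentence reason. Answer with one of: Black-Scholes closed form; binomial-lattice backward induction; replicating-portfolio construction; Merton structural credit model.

Key observation: the mandate to exhibit the hedge at every date and state singles out the replicating-portfolio construction on the 3-period tree with factors 1.23 and 0.92 from 183.

framework: replicating-portfolio construction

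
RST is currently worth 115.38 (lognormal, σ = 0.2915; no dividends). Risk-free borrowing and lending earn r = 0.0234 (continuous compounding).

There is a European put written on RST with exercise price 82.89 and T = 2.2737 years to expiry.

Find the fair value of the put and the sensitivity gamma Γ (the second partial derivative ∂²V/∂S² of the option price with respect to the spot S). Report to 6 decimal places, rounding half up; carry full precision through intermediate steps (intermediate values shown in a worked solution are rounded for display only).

price = 4.348115
Γ = 0.004328

σ√T = 0.2915·√2.2737 = 0.439547
d₁ = (ln(S/K) + (r+σ²/2)T) / (σ√T) = (ln(115.38/82.89) + (0.0234+0.2915²/2)·2.2737) / 0.439547 = (0.330717 + 0.149805) / 0.439547 = 1.093221
d₂ = d₁ − σ√T = 1.093221 − 0.439547 = 0.653674
e^{−rT} = 0.948186
N(−d₁) = 0.137148,  N(−d₂) = 0.256661
Put price V = K·e^{−rT}·N(−d₂) − S·N(−d₁) = 20.172292 − 15.824177 = 4.348115
φ(d₁) = (1/√(2π))·e^{−d₁²/2} = 0.219478
Γ = φ(d₁) / (S·σ·√T) = 0.004328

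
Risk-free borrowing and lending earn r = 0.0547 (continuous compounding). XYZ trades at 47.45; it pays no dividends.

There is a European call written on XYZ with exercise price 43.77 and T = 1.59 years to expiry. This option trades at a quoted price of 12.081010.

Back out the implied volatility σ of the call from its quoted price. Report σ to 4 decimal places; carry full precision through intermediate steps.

sigma = 0.3618

At σ = 0.3618 the Black–Scholes value reproduces the quote:
σ√T = 0.3618·√1.59 = 0.456212
d₁ = (ln(S/K) + (r+σ²/2)T) / (σ√T) = (ln(47.45/43.77) + (0.0547+0.3618²/2)·1.59) / 0.456212 = (0.080728 + 0.191038) / 0.456212 = 0.595700
d₂ = d₁ − σ√T = 0.595700 − 0.456212 = 0.139488
e^{−rT} = 0.916702
N(d₁) = 0.724312,  N(d₂) = 0.555468
V = S·N(d₁) − K·e^{−rT}·N(d₂) = 34.368613 − 22.287603 = 12.081010 (the quoted price), and the Black–Scholes price is strictly increasing in σ, so σ is unique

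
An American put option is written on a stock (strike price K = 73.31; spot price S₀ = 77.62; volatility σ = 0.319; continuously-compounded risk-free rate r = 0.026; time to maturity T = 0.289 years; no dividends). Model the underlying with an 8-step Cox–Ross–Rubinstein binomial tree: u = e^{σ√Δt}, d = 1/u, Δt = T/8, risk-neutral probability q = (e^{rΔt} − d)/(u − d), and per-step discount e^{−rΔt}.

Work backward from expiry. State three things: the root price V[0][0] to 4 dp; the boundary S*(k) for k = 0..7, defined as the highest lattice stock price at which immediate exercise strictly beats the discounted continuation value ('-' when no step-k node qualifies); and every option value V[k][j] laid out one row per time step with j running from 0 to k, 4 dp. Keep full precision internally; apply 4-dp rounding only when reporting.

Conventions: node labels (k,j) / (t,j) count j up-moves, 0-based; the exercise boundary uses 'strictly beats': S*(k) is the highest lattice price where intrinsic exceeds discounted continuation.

Δt=0.03612, u=1.06251, d=0.94117, q=0.49259, disc=e^(-rΔt)=0.99906
k=8 terminal: V=max(K-S,0) → 25.5219 19.3610 12.4059 4.5541 0.0000 0.0000 0.0000 0.0000 0.0000
k=7: j=0 S=50.7752 intr=22.5348 cont=22.4660 V=22.5348[EX]; j=1 S=57.3212 intr=15.9888 cont=15.9200 V=15.9888[EX]; j=2 S=64.7111 intr=8.5989 cont=8.5301 V=8.5989[EX]; j=3 S=73.0537 intr=0.2563 cont=2.3086 V=2.3086[hold]; j=4 S=82.4718 intr=0.0000 cont=0.0000 V=0.0000[hold]; j=5 S=93.1041 intr=0.0000 cont=0.0000 V=0.0000[hold]; j=6 S=105.1071 intr=0.0000 cont=0.0000 V=0.0000[hold]; j=7 S=118.6576 intr=0.0000 cont=0.0000 V=0.0000[hold]  S*(7)=64.7111
k=6: j=0 S=53.9490 intr=19.3610 cont=19.2922 V=19.3610[EX]; j=1 S=60.9041 intr=12.4059 cont=12.3370 V=12.4059[EX]; j=2 S=68.7559 intr=4.5541 cont=5.4952 V=5.4952[hold]; j=3 S=77.6200 intr=0.0000 cont=1.1703 V=1.1703[hold]; j=4 S=87.6268 intr=0.0000 cont=0.0000 V=0.0000[hold]; j=5 S=98.9237 intr=0.0000 cont=0.0000 V=0.0000[hold]; j=6 S=111.6770 intr=0.0000 cont=0.0000 V=0.0000[hold]  S*(6)=60.9041
k=5: j=0 S=57.3212 intr=15.9888 cont=15.9200 V=15.9888[EX]; j=1 S=64.7111 intr=8.5989 cont=8.9933 V=8.9933[hold]; j=2 S=73.0537 intr=0.2563 cont=3.3616 V=3.3616[hold]; j=3 S=82.4718 intr=0.0000 cont=0.5933 V=0.5933[hold]; j=4 S=93.1041 intr=0.0000 cont=0.0000 V=0.0000[hold]; j=5 S=105.1071 intr=0.0000 cont=0.0000 V=0.0000[hold]  S*(5)=57.3212
k=4: j=0 S=60.9041 intr=12.4059 cont=12.5311 V=12.5311[hold]; j=1 S=68.7559 intr=4.5541 cont=6.2133 V=6.2133[hold]; j=2 S=77.6200 intr=0.0000 cont=1.9961 V=1.9961[hold]; j=3 S=87.6268 intr=0.0000 cont=0.3007 V=0.3007[hold]; j=4 S=98.9237 intr=0.0000 cont=0.0000 V=0.0000[hold]  S*(4)=-
k=3: j=0 S=64.7111 intr=8.5989 cont=9.4102 V=9.4102[hold]; j=1 S=73.0537 intr=0.2563 cont=4.1321 V=4.1321[hold]; j=2 S=82.4718 intr=0.0000 cont=1.1599 V=1.1599[hold]; j=3 S=93.1041 intr=0.0000 cont=0.1525 V=0.1525[hold]  S*(3)=-
k=2: j=0 S=68.7559 intr=4.5541 cont=6.8038 V=6.8038[hold]; j=1 S=77.6200 intr=0.0000 cont=2.6655 V=2.6655[hold]; j=2 S=87.6268 intr=0.0000 cont=0.6630 V=0.6630[hold]  S*(2)=-
k=1: j=0 S=73.0537 intr=0.2563 cont=4.7609 V=4.7609[hold]; j=1 S=82.4718 intr=0.0000 cont=1.6775 V=1.6775[hold]  S*(1)=-
k=0: j=0 S=77.6200 intr=0.0000 cont=3.2390 V=3.2390[hold]  S*(0)=-

price = 3.2390
boundary = - - - - - 57.3212 60.9041 64.7111
tree:
3.2390
4.7609 1.6775
6.8038 2.6655 0.6630
9.4102 4.1321 1.1599 0.1525
12.5311 6.2133 1.9961 0.3007 0.0000
15.9888 8.9933 3.3616 0.5933 0.0000 0.0000
19.3610 12.4059 5.4952 1.1703 0.0000 0.0000 0.0000
22.5348 15.9888 8.5989 2.3086 0.0000 0.0000 0.0000 0.0000
25.5219 19.3610 12.4059 4.5541 0.0000 0.0000 0.0000 0.0000 0.0000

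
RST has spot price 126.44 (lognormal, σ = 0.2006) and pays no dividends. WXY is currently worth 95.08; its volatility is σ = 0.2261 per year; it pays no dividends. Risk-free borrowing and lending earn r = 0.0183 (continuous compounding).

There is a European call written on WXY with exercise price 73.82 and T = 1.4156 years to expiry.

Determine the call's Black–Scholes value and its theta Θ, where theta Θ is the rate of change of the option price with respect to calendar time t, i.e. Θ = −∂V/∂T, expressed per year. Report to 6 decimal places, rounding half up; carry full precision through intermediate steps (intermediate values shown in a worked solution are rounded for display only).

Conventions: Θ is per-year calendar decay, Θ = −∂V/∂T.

σ√T = 0.2261·√1.4156 = 0.269011
d₁ = (ln(S/K) + (r+σ²/2)T) / (σ√T) = (ln(95.08/73.82) + (0.0183+0.2261²/2)·1.4156) / 0.269011 = (0.253089 + 0.062089) / 0.269011 = 1.171615
d₂ = d₁ − σ√T = 1.171615 − 0.269011 = 0.902604
e^{−rT} = 0.974427
N(d₁) = 0.879324,  N(d₂) = 0.816632
Call price V = S·N(d₁) − K·e^{−rT}·N(d₂) = 83.606150 − 58.742144 = 24.864006
φ(d₁) = (1/√(2π))·e^{−d₁²/2} = 0.200833
Θ = −S·φ(d₁)·σ/(2√T) − r·K·e^{−rT}·N(d₂) = −1.814368 − 1.074981 = -2.889349

price = 24.864006
Θ = -2.889349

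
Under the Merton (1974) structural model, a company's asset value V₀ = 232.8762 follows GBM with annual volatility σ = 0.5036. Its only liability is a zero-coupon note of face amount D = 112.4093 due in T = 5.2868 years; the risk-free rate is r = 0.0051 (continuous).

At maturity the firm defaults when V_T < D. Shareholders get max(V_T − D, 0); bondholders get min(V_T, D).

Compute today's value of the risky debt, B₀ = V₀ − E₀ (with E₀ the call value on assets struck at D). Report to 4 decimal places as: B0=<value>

B0=83.3174

With assets at 232.8762 and a single debt payment of 112.4093 at 5.2868 years:
d₁ = [ln(V₀/D) + (r + σ²/2)T] / (σ√T)
   = [ln(232.8762/112.4093) + (0.0051 + 0.5·0.5036²)·5.2868] / (0.5036·√5.2868)
   = [0.728360 + 0.697363] / 1.157930 = 1.231270
d₂ = d₁ − σ√T = 1.231270 − 1.157930 = 0.073340
N(d₁) = 0.890889,  N(d₂) = 0.529232,  e^(−rT) = 0.973398
E₀ = V₀·N(d₁) − D·e^(−rT)·N(d₂)
   = 232.8762·0.890889 − 112.4093·0.973398·0.529232 = 149.558812
B₀ = V₀ − E₀ = 232.8762 − 149.558812 = 83.317388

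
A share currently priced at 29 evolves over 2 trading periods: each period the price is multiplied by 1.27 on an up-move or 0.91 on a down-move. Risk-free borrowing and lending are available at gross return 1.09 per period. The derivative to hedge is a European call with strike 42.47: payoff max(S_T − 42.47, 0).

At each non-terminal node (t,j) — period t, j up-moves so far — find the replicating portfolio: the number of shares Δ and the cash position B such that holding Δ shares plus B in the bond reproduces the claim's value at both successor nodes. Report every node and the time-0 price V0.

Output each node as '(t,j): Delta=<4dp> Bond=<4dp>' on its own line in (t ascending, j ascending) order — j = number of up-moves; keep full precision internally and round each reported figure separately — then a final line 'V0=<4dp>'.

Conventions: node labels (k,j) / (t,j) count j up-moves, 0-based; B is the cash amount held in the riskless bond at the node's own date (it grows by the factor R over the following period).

(0,0): Delta=0.1891 Bond=-4.5787
(1,0): Delta=0.0000 Bond=0.0000
(1,1): Delta=0.3246 Bond=-9.9815
V0=0.9057

Risk-neutral probability p* = (R−d)/(u−d) = (1.09−0.91)/(1.27−0.91) = 0.5000.
Terminal payoffs: V(2,0)=0.0000, V(2,1)=0.0000, V(2,2)=4.3041
  t=1,j=0: stock 26.3900 → up 33.5153 (V=0.0000), down 24.0149 (V=0.0000). Price 0.0000; hedge Δ=0.0000, bond B=0.0000.
  t=1,j=1: stock 36.8300 → up 46.7741 (V=4.3041), down 33.5153 (V=0.0000). Price 1.9744; hedge Δ=0.3246, bond B=-9.9815.
  t=0,j=0: stock 29.0000 → up 36.8300 (V=1.9744), down 26.3900 (V=0.0000). Price 0.9057; hedge Δ=0.1891, bond B=-4.5787.
Verification: the root portfolio costs Δ(0,0)·S0 + B(0,0) = 0.9057, matching V0.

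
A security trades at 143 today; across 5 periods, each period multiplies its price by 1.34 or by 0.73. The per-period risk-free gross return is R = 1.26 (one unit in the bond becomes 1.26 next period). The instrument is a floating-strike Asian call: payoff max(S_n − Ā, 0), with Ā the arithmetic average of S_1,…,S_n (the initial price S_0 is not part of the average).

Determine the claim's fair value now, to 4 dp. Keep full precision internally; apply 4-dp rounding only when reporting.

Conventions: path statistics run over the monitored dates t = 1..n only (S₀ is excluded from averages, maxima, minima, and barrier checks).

price = 48.5681

With p* = (R−d)/(u−d) = 0.8689, sum probability × payoff across the paths and divide by R^5.
Enumerate all 2^5 = 32 price paths (U = up ×1.34, D = down ×0.73); each path with k up-moves has probability p*^k·(1−p*)^(5−k).
DDDDD: Ā=61.2957, payoff=0.0000, prob=0.000039
UDDDD: Ā=112.5154, payoff=0.0000, prob=0.000257
DUDDD: Ā=95.0694, payoff=0.0000, prob=0.000257
UUDDD: Ā=174.5110, payoff=0.0000, prob=0.001703
DDUDD: Ā=82.3338, payoff=0.0000, prob=0.000257
UDUDD: Ā=151.1333, payoff=0.0000, prob=0.001703
DUUDD: Ā=133.6873, payoff=0.0000, prob=0.001703
UUUDD: Ā=245.3987, payoff=0.0000, prob=0.011281
DDDUD: Ā=73.0369, payoff=0.0000, prob=0.000257
UDDUD: Ā=134.0677, payoff=0.0000, prob=0.001703
DUDUD: Ā=116.6217, payoff=0.0000, prob=0.001703
UUDUD: Ā=214.0726, payoff=0.0000, prob=0.011281
DDUUD: Ā=103.8861, payoff=0.0000, prob=0.001703
UDUUD: Ā=190.6950, payoff=0.0000, prob=0.011281
DUUUD: Ā=173.2490, payoff=10.1075, prob=0.011281
UUUUD: Ā=318.0187, payoff=18.5534, prob=0.074738
DDDDU: Ā=66.2501, payoff=0.0000, prob=0.000257
UDDDU: Ā=121.6097, payoff=0.0000, prob=0.001703
DUDDU: Ā=104.1637, payoff=0.0000, prob=0.001703
UUDDU: Ā=191.2046, payoff=0.0000, prob=0.011281
DDUDU: Ā=91.4281, payoff=8.4601, prob=0.001703
UDUDU: Ā=167.8270, payoff=15.5295, prob=0.011281
DUUDU: Ā=150.3810, payoff=32.9755, prob=0.011281
UUUDU: Ā=276.0418, payoff=60.5303, prob=0.074738
DDDUU: Ā=82.1312, payoff=17.7571, prob=0.001703
UDDUU: Ā=150.7613, payoff=32.5951, prob=0.011281
DUDUU: Ā=133.3153, payoff=50.0411, prob=0.011281
UUDUU: Ā=244.7158, payoff=91.8563, prob=0.074738
DDUUU: Ā=120.5797, payoff=62.7767, prob=0.011281
UDUUU: Ā=221.3381, payoff=115.2340, prob=0.074738
DUUUU: Ā=203.8921, payoff=132.6800, prob=0.074738
UUUUU: Ā=374.2677, payoff=243.5495, prob=0.495142
Price = Σ prob·payoff / R^5 = 154.242538 / 3.175797 = 48.5681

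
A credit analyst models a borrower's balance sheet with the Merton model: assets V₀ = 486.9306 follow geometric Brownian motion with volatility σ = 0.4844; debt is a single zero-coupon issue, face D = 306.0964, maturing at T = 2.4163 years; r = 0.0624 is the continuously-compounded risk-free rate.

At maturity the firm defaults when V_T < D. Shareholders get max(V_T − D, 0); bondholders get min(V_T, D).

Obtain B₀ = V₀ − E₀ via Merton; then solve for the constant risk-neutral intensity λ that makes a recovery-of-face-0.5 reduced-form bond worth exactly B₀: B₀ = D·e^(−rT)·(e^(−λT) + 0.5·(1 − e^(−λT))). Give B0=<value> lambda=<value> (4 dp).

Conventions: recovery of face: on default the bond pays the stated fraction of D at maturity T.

With assets at 486.9306 and a single debt payment of 306.0964 at 2.4163 years:
d₁ = [ln(V₀/D) + (r + σ²/2)T] / (σ√T)
   = [ln(486.9306/306.0964) + (0.0624 + 0.5·0.4844²)·2.4163] / (0.4844·√2.4163)
   = [0.464222 + 0.434261] / 0.752973 = 1.193247
d₂ = d₁ − σ√T = 1.193247 − 0.752973 = 0.440274
N(d₁) = 0.883614,  N(d₂) = 0.670131,  e^(−rT) = 0.860039
E₀ = V₀·N(d₁) − D·e^(−rT)·N(d₂)
   = 486.9306·0.883614 − 306.0964·0.860039·0.670131 = 253.843346
B₀ = V₀ − E₀ = 486.9306 − 253.843346 = 233.087254
e^(−λT) = (B₀·e^(rT)/D − 0.5)/(1 − 0.5) = (233.0873·1.162737/306.0964 − 0.5)/0.5 = 0.77081037
λ = −ln(0.77081037)/2.4163 = 0.107732

B0=233.0873 lambda=0.1077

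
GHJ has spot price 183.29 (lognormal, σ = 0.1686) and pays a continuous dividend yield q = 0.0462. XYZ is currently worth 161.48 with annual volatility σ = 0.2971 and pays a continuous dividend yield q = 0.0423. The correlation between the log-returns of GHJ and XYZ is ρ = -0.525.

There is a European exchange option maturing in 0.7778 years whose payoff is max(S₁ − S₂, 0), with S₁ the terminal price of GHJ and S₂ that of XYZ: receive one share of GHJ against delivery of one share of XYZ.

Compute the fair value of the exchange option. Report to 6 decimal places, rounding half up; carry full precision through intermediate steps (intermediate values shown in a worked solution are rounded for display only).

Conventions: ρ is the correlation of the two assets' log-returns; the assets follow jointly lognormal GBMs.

σ_eff = √(σ₁² + σ₂² − 2ρσ₁σ₂) = √(0.1686² + 0.2971² − 2·-0.525·0.1686·0.2971) = 0.411449
d₁ = (ln(S₁/S₂) + (q₂ − q₁ + σ_eff²/2)T) / (σ_eff√T) = (ln(183.29/161.48) + (0.0423 − 0.0462 + 0.084645)·0.7778) / 0.362869 = 0.522205
d₂ = d₁ − σ_eff√T = 0.522205 − 0.362869 = 0.159336
N(d₁) = 0.699236,  N(d₂) = 0.563298
V = S₁·e^{−q₁T}·N(d₁) − S₂·e^{−q₂T}·N(d₂) = 123.639289 − 88.017322 = 35.621968
Key observation: no risk-free rate is needed — with the second asset as numeraire the exchange option is a call on the ratio S₁/S₂, and r cancels out of the value.

exchange price = 35.621968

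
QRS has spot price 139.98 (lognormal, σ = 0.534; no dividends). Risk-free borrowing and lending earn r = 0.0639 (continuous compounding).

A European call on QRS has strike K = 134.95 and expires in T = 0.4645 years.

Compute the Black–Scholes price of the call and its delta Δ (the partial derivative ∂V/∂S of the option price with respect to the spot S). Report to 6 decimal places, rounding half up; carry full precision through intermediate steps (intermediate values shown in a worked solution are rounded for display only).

price = 24.372484
Δ = 0.642101

σ√T = 0.534·√0.4645 = 0.363944
d₁ = (ln(S/K) + (r+σ²/2)T) / (σ√T) = (ln(139.98/134.95) + (0.0639+0.534²/2)·0.4645) / 0.363944 = (0.036595 + 0.095909) / 0.363944 = 0.364079
d₂ = d₁ − σ√T = 0.364079 − 0.363944 = 0.000135
e^{−rT} = 0.970755
N(d₁) = 0.642101,  N(d₂) = 0.500054
Call price V = S·N(d₁) − K·e^{−rT}·N(d₂) = 89.881229 − 65.508745 = 24.372484
Δ = N(d₁) = 0.642101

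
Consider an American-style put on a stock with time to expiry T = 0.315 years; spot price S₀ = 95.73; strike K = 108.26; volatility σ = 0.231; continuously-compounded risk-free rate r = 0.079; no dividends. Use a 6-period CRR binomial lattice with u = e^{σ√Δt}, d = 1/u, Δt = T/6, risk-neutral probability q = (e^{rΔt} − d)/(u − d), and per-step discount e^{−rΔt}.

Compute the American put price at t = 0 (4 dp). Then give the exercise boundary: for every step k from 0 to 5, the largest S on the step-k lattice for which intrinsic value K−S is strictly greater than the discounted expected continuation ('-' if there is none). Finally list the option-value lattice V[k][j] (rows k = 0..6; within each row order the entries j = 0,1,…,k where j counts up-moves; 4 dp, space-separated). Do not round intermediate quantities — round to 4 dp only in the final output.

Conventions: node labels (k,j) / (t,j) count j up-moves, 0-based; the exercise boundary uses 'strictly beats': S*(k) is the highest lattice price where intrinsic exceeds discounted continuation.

price = 12.6702
boundary = - 90.7949 95.7300 90.7949 95.7300 100.9334
tree:
12.6702
17.4651 8.4496
22.1458 12.5300 4.8396
26.5852 17.4651 7.9645 2.0620
30.7957 22.1458 12.5300 3.9134 0.4101
34.7892 26.5852 17.4651 7.3266 0.8687 0.0000
38.5768 30.7957 22.1458 12.5300 1.8405 0.0000 0.0000

Δt=0.05250, u=1.05435, d=0.94845, q=0.52601, disc=e^(-rΔt)=0.99586
k=6 terminal: V=max(K-S,0) → 38.5768 30.7957 22.1458 12.5300 1.8405 0.0000 0.0000
k=5: j=0 S=73.4708 intr=34.7892 cont=34.3411 V=34.7892[EX]; j=1 S=81.6748 intr=26.5852 cont=26.1371 V=26.5852[EX]; j=2 S=90.7949 intr=17.4651 cont=17.0170 V=17.4651[EX]; j=3 S=100.9334 intr=7.3266 cont=6.8786 V=7.3266[EX]; j=4 S=112.2039 intr=0.0000 cont=0.8687 V=0.8687[hold]; j=5 S=124.7330 intr=0.0000 cont=0.0000 V=0.0000[hold]  S*(5)=100.9334
k=4: j=0 S=77.4643 intr=30.7957 cont=30.3477 V=30.7957[EX]; j=1 S=86.1142 intr=22.1458 cont=21.6977 V=22.1458[EX]; j=2 S=95.7300 intr=12.5300 cont=12.0819 V=12.5300[EX]; j=3 S=106.4195 intr=1.8405 cont=3.9134 V=3.9134[hold]; j=4 S=118.3027 intr=0.0000 cont=0.4101 V=0.4101[hold]  S*(4)=95.7300
k=3: j=0 S=81.6748 intr=26.5852 cont=26.1371 V=26.5852[EX]; j=1 S=90.7949 intr=17.4651 cont=17.0170 V=17.4651[EX]; j=2 S=100.9334 intr=7.3266 cont=7.9645 V=7.9645[hold]; j=3 S=112.2039 intr=0.0000 cont=2.0620 V=2.0620[hold]  S*(3)=90.7949
k=2: j=0 S=86.1142 intr=22.1458 cont=21.6977 V=22.1458[EX]; j=1 S=95.7300 intr=12.5300 cont=12.4160 V=12.5300[EX]; j=2 S=106.4195 intr=1.8405 cont=4.8396 V=4.8396[hold]  S*(2)=95.7300
k=1: j=0 S=90.7949 intr=17.4651 cont=17.0170 V=17.4651[EX]; j=1 S=100.9334 intr=7.3266 cont=8.4496 V=8.4496[hold]  S*(1)=90.7949
k=0: j=0 S=95.7300 intr=12.5300 cont=12.6702 V=12.6702[hold]  S*(0)=-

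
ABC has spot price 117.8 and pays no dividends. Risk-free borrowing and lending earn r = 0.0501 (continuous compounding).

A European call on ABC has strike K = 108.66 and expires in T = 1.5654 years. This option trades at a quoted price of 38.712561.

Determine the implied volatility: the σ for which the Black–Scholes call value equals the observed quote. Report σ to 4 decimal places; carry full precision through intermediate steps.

At σ = 0.5483 the Black–Scholes value reproduces the quote:
σ√T = 0.5483·√1.5654 = 0.686011
d₁ = (ln(S/K) + (r+σ²/2)T) / (σ√T) = (ln(117.8/108.66) + (0.0501+0.5483²/2)·1.5654) / 0.686011 = (0.080765 + 0.313732) / 0.686011 = 0.575059
d₂ = d₁ − σ√T = 0.575059 − 0.686011 = -0.110952
e^{−rT} = 0.924570
N(d₁) = 0.717374,  N(d₂) = 0.455827
V = S·N(d₁) − K·e^{−rT}·N(d₂) = 84.506680 − 45.794119 = 38.712561 (the quoted price), and the Black–Scholes price is strictly increasing in σ, so σ is unique

sigma = 0.5483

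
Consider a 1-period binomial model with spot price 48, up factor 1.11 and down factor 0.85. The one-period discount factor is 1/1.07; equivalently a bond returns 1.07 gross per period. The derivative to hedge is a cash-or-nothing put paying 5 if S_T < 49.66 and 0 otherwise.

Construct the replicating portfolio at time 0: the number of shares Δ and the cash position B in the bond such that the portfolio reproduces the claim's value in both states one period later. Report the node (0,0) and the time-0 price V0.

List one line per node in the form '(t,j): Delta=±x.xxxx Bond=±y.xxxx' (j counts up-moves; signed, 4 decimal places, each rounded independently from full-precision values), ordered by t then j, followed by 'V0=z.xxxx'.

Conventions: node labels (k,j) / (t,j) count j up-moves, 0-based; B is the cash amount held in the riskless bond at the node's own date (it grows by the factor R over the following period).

(0,0): Delta=-0.4006 Bond=19.9497
V0=0.7189

Arbitrage-free pricing uses the up-move probability p* = (R−d)/(u−d) = 0.8462, discounting each step at R = 1.07.
Terminal payoffs: V(1,0)=5.0000, V(1,1)=0.0000
  t=0,j=0: stock 48.0000 → up 53.2800 (V=0.0000), down 40.8000 (V=5.0000). Price 0.7189; hedge Δ=-0.4006, bond B=19.9497.
As a check, the time-0 holding Δ(0,0)·S0 + B(0,0) comes to 0.7189 — exactly V0.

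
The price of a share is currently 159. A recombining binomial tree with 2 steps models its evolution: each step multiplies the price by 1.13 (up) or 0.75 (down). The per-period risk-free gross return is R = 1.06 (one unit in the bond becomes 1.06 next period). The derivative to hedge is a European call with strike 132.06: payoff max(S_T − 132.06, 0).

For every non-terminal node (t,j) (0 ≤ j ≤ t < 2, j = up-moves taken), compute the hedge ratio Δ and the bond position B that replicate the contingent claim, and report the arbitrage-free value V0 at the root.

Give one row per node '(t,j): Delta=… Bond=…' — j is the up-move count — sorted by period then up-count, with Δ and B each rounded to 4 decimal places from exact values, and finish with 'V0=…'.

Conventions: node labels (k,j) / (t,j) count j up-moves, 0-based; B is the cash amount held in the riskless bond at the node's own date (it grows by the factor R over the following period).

Risk-neutral probability p* = (R−d)/(u−d) = (1.06−0.75)/(1.13−0.75) = 0.8158.
Terminal payoffs: V(2,0)=0.0000, V(2,1)=2.6925, V(2,2)=70.9671
Node (1,0) S=119.2500: V=(p*·2.6925+(1−p*)·0.0000)/1.06=2.0722; Δ=(2.6925−0.0000)/(134.7525−89.4375)=0.0594; B=V−Δ·S=-5.0133
Node (1,1) S=179.6700: V=(p*·70.9671+(1−p*)·2.6925)/1.06=55.0851; Δ=(70.9671−2.6925)/(203.0271−134.7525)=1.0000; B=V−Δ·S=-124.5849
Node (0,0) S=159.0000: V=(p*·55.0851+(1−p*)·2.0722)/1.06=42.7543; Δ=(55.0851−2.0722)/(179.6700−119.2500)=0.8774; B=V−Δ·S=-96.7534
As a check, the time-0 holding Δ(0,0)·S0 + B(0,0) comes to 42.7543 — exactly V0.

(0,0): Delta=0.8774 Bond=-96.7534
(1,0): Delta=0.0594 Bond=-5.0133
(1,1): Delta=1.0000 Bond=-124.5849
V0=42.7543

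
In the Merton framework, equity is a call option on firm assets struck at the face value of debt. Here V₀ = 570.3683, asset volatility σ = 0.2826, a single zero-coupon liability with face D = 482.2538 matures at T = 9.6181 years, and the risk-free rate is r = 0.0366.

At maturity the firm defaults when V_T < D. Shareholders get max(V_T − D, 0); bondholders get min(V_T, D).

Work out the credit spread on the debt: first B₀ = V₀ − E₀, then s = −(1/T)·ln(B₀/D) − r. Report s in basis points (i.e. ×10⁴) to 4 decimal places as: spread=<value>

spread=211.6455

Work the structural quantities from V₀ = 570.3683 against face 482.2538:
d₁ = [ln(V₀/D) + (r + σ²/2)T] / (σ√T)
   = [ln(570.3683/482.2538) + (0.0366 + 0.5·0.2826²)·9.6181] / (0.2826·√9.6181)
   = [0.167812 + 0.736086] / 0.876429 = 1.031342
d₂ = d₁ − σ√T = 1.031342 − 0.876429 = 0.154913
N(d₁) = 0.848810,  N(d₂) = 0.561555,  e^(−rT) = 0.703264
E₀ = V₀·N(d₁) − D·e^(−rT)·N(d₂)
   = 570.3683·0.848810 − 482.2538·0.703264·0.561555 = 293.681742
B₀ = V₀ − E₀ = 570.3683 − 293.681742 = 276.686558
spread = −(1/T)·ln(B₀/D) − r = −(1/9.6181)·ln(276.686558/482.2538) − 0.0366 = 0.02116455
in basis points: 0.02116455 × 10⁴ = 211.6455 bp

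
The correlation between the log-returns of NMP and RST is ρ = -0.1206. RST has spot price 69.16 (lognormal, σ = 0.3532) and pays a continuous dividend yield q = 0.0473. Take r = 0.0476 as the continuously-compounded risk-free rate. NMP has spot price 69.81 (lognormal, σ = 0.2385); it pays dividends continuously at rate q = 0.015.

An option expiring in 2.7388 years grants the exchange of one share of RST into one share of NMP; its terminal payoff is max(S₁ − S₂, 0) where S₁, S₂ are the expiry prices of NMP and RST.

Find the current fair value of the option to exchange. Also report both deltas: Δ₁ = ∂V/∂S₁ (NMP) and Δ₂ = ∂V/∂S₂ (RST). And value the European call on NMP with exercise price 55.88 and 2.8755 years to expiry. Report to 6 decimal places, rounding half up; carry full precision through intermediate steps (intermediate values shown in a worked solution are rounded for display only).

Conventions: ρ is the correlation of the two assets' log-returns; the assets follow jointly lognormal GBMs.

σ_eff = √(σ₁² + σ₂² − 2ρσ₁σ₂) = √(0.2385² + 0.3532² − 2·-0.1206·0.2385·0.3532) = 0.449389
d₁ = (ln(S₁/S₂) + (q₂ − q₁ + σ_eff²/2)T) / (σ_eff√T) = (ln(69.81/69.16) + (0.0473 − 0.015 + 0.100975)·2.7388) / 0.743709 = 0.503381
d₂ = d₁ − σ_eff√T = 0.503381 − 0.743709 = -0.240327
N(d₁) = 0.692652,  N(d₂) = 0.405038
V = S₁·e^{−q₁T}·N(d₁) − S₂·e^{−q₂T}·N(d₂) = 46.407803 − 24.608790 = 21.799013
Δ₁ = e^{−q₁T}·N(d₁) = 0.664773;  Δ₂ = −e^{−q₂T}·N(d₂) = -0.355824
[vanilla: NMP call K=55.88]
σ√T = 0.2385·√2.8755 = 0.404432
d₁ = (ln(S/K) + (r−q+σ²/2)T) / (σ√T) = (ln(69.81/55.88) + (0.0476−0.015+0.2385²/2)·2.8755) / 0.404432 = (0.222571 + 0.175524) / 0.404432 = 0.984331
d₂ = d₁ − σ√T = 0.984331 − 0.404432 = 0.579899
e^{−rT} = 0.872080
e^{−qT} = 0.957784
N(d₁) = 0.837524,  N(d₂) = 0.719009
price = S·e^{−qT}·N(d₁) − K·e^{−rT}·N(d₂) = 55.999283 − 35.038622 = 20.960661

exchange price = 21.799013
Δ1 = 0.664773
Δ2 = -0.355824
price(NMP call K=55.88) = 20.960661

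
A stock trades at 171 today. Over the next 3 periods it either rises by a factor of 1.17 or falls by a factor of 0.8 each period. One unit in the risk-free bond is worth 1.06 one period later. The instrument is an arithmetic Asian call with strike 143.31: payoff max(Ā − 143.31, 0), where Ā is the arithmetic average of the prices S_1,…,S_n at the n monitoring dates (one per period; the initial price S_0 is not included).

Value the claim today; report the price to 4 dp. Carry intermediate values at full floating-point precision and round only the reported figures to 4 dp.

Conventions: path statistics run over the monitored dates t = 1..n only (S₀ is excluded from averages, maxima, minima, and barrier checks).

With p* = (R−d)/(u−d) = 0.7027, sum probability × payoff across the paths and divide by R^3.
Enumerate all 2^3 = 8 price paths (U = up ×1.17, D = down ×0.8); each path with k up-moves has probability p*^k·(1−p*)^(3−k).
DDD: Ā=111.2640, payoff=0.0000, prob=0.026277
UDD: Ā=162.7236, payoff=19.4136, prob=0.062109
DUD: Ā=141.6336, payoff=0.0000, prob=0.062109
UUD: Ā=207.1391, payoff=63.8291, prob=0.146803
DDU: Ā=124.7616, payoff=0.0000, prob=0.062109
UDU: Ā=182.4638, payoff=39.1538, prob=0.146803
DUU: Ā=161.3738, payoff=18.0638, prob=0.146803
UUU: Ā=236.0092, payoff=92.6992, prob=0.346988
Price = Σ prob·payoff / R^3 = 51.141318 / 1.191016 = 42.9392

price = 42.9392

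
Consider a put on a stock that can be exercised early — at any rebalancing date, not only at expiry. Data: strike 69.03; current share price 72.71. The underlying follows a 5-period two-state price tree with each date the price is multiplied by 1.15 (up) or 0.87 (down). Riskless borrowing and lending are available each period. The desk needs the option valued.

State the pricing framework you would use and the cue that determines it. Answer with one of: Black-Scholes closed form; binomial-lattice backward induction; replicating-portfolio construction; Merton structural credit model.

framework: binomial-lattice backward induction

Key observation: the defining feature is the embedded early-exercise option across 5 discrete dates on the spot-72.71 tree; pricing the strike-69.03 put means working backward with an exercise test at every node.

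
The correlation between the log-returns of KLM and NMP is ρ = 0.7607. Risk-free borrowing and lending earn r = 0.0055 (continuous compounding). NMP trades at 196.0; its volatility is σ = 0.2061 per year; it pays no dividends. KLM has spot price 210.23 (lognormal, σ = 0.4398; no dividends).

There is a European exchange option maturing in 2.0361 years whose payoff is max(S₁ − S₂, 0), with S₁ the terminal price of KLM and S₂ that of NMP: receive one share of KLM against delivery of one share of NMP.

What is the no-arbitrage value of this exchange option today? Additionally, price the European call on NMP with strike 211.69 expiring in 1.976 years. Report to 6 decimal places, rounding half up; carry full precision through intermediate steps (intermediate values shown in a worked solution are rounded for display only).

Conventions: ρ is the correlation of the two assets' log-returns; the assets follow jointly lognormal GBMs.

σ_eff = √(σ₁² + σ₂² − 2ρσ₁σ₂) = √(0.4398² + 0.2061² − 2·0.7607·0.4398·0.2061) = 0.313045
d₁ = (ln(S₁/S₂) + (q₂ − q₁ + σ_eff²/2)T) / (σ_eff√T) = (ln(210.23/196.0) + (0.0 − 0.0 + 0.048999)·2.0361) / 0.446690 = 0.380249
d₂ = d₁ − σ_eff√T = 0.380249 − 0.446690 = -0.066441
N(d₁) = 0.648120,  N(d₂) = 0.473513
V = S₁·e^{−q₁T}·N(d₁) − S₂·e^{−q₂T}·N(d₂) = 136.254222 − 92.808601 = 43.445621
[vanilla: NMP call K=211.69]
σ√T = 0.2061·√1.976 = 0.289715
d₁ = (ln(S/K) + (r+σ²/2)T) / (σ√T) = (ln(196.0/211.69) + (0.0055+0.2061²/2)·1.976) / 0.289715 = (-0.077008 + 0.052835) / 0.289715 = -0.083436
d₂ = d₁ − σ√T = -0.083436 − 0.289715 = -0.373152
e^{−rT} = 0.989191
N(d₁) = 0.466752,  N(d₂) = 0.354518
price = S·N(d₁) − K·e^{−rT}·N(d₂) = 91.483447 − 74.236663 = 17.246784

exchange price = 43.445621
price(NMP call K=211.69) = 17.246784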